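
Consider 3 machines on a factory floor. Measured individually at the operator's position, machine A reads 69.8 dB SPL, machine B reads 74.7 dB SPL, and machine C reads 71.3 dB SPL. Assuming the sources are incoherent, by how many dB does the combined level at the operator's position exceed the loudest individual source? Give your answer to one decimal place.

Uncorrelated sources add in intensity (power), not in dB.
L_total = 10·log₁₀(10^(69.8/10) + 10^(74.7/10) + 10^(71.3/10)) = 77.21 dB SPL.
Excess over the loudest (74.7 dB): 77.21 − 74.7 = 2.5 dB.

2.5 dB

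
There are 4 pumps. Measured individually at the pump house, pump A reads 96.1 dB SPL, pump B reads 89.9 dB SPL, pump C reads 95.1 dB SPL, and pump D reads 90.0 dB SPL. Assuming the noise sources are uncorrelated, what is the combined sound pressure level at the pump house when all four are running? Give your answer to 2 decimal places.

Add the sources as powers (linear), then convert back to dB:
L_total = 10·log₁₀(10^(96.1/10) + 10^(89.9/10) + 10^(95.1/10) + 10^(90.0/10)) = 10·log₁₀(9287000000) = 99.68 dB SPL.

99.68 dB SPL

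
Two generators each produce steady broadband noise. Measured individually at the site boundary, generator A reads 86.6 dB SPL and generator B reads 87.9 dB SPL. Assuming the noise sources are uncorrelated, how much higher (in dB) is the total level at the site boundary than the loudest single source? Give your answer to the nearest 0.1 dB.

2.4 dB

Uncorrelated sources add in intensity (power), not in dB.
L_total = 10·log₁₀(10^(86.6/10) + 10^(87.9/10)) = 90.31 dB SPL.
Excess over the loudest (87.9 dB): 90.31 − 87.9 = 2.4 dB.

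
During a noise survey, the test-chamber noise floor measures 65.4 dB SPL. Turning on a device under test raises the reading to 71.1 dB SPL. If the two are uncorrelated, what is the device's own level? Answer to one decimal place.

69.7 dB SPL

Background correction is a power subtraction:
L_src = 10·log₁₀(10^(71.1/10) − 10^(65.4/10)) = 10·log₁₀(9415000) = 69.7 dB SPL.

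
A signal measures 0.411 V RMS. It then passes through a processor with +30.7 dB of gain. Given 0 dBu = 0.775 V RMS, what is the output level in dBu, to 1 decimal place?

+25.2 dBu

Input level: 20·log₁₀(0.411/0.775) = -5.51 dBu.
Output: -5.51 + 30.7 = +25.2 dBu.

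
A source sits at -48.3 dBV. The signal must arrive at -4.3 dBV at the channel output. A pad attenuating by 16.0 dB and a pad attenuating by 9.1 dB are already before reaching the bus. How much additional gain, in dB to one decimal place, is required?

69.1 dB

The required make-up gain is the shortfall in the dB sum.
G = -4.3 − (-48.3) + 16.0 + 9.1 = 69.1 dB.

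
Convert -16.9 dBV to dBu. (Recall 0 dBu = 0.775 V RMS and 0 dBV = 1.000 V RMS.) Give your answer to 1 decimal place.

The offset between the scales is 20·log₁₀(0.775/1.000) = −2.214 dB.
So dBu = -16.9 + 2.214 = -14.7 dBu.

-14.7 dBu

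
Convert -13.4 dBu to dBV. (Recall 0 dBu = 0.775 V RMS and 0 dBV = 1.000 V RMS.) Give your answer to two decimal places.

-15.61 dBV

The offset between the scales is 20·log₁₀(0.775/1.000) = −2.214 dB.
So dBV = -13.4 − 2.214 = -15.61 dBV.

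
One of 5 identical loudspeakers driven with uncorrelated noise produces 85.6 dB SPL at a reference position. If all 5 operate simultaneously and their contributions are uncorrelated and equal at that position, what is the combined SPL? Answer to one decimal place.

92.6 dB SPL

5 equal incoherent sources raise the level by 10·log₁₀(5) = 6.99 dB.
L_total = 85.6 + 6.99 = 92.6 dB SPL.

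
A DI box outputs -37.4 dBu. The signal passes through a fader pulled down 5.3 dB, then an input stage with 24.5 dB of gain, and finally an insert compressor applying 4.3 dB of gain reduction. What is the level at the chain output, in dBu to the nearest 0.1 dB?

-22.5 dBu

In dB, series stages simply add:
-37.4 − 5.3 + 24.5 − 4.3 = -22.5 dBu.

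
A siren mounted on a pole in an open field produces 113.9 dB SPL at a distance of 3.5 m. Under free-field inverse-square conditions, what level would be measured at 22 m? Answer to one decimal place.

Free-field point source: level drops by 20·log₁₀ of the distance ratio.
ΔL = −20·log₁₀(22/3.5) = -15.97 dB, so L₂ = 113.9 + (-15.97) = 97.9 dB SPL.

97.9 dB SPL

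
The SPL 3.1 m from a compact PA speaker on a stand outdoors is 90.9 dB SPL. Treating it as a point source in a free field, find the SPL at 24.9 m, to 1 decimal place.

72.8 dB SPL

Free-field point source: level drops by 20·log₁₀ of the distance ratio.
ΔL = −20·log₁₀(24.9/3.1) = -18.10 dB, so L₂ = 90.9 + (-18.10) = 72.8 dB SPL.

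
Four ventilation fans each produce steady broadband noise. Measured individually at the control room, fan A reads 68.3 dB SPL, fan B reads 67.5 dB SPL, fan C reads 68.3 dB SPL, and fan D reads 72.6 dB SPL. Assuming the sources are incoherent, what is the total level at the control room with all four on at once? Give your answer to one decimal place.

Incoherent sources sum as intensities:
L_total = 10·log₁₀(10^(68.3/10) + 10^(67.5/10) + 10^(68.3/10) + 10^(72.6/10)) = 10·log₁₀(37340000) = 75.7 dB SPL.

75.7 dB SPL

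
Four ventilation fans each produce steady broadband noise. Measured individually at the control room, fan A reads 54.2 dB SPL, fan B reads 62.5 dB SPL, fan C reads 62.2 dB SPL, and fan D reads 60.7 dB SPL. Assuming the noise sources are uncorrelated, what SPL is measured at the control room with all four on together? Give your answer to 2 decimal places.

Add the sources as powers (linear), then convert back to dB:
L_total = 10·log₁₀(10^(54.2/10) + 10^(62.5/10) + 10^(62.2/10) + 10^(60.7/10)) = 10·log₁₀(4876000) = 66.88 dB SPL.

66.88 dB SPL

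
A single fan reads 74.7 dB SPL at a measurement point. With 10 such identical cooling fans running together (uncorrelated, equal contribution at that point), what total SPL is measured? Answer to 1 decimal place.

10 equal incoherent sources raise the level by 10·log₁₀(10) = 10.00 dB.
L_total = 74.7 + 10.00 = 84.7 dB SPL.

84.7 dB SPL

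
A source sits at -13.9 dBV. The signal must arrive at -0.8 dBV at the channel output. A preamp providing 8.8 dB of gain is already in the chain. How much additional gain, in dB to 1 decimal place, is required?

The required make-up gain is the shortfall in the dB sum.
G = -0.8 − (-13.9) − 8.8 = 4.3 dB.

4.3 dB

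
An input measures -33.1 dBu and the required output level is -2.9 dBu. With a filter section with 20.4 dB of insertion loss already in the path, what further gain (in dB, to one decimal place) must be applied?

The required make-up gain is the shortfall in the dB sum.
G = -2.9 − (-33.1) + 20.4 = 50.6 dB.

50.6 dB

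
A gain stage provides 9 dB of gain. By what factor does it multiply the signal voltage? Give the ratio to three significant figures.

Voltage ratio = 10^(dB/20).
10^(9/20) = 10^(0.4500) = 2.82.

2.82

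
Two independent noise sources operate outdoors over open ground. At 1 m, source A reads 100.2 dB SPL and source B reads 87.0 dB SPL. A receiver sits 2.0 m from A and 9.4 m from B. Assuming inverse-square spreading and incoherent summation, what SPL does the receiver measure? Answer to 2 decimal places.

94.19 dB SPL

At the listener: L_A = 100.2 − 20·log₁₀(2.0) = 94.179 dB; L_B = 87.0 − 20·log₁₀(9.4) = 67.537 dB.
Combined: 10·log₁₀(10^(94.179/10)+10^(67.537/10)) = 94.19 dB SPL.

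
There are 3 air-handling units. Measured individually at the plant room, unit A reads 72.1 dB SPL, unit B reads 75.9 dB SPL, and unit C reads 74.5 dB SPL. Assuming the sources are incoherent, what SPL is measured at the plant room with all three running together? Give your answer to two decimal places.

Add the sources as powers (linear), then convert back to dB:
L_total = 10·log₁₀(10^(72.1/10) + 10^(75.9/10) + 10^(74.5/10)) = 10·log₁₀(83310000) = 79.21 dB SPL.

79.21 dB SPL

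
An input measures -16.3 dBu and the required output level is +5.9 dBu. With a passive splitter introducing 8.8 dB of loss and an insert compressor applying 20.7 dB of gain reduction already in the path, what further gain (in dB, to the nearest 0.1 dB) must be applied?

The required make-up gain is the shortfall in the dB sum.
G = +5.9 − (-16.3) + 8.8 + 20.7 = 51.7 dB.

51.7 dB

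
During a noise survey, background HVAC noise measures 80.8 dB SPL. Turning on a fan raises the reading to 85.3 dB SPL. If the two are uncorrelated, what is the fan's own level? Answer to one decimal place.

Remove the background by subtracting linear intensities:
L_src = 10·log₁₀(10^(85.3/10) − 10^(80.8/10)) = 10·log₁₀(218600000) = 83.4 dB SPL.

83.4 dB SPL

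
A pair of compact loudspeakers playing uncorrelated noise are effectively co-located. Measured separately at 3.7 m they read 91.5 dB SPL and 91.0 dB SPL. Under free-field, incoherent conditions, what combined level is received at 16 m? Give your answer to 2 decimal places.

81.55 dB SPL

Combined at 3.7 m: 10·log₁₀(10^(91.5/10)+10^(91.0/10)) = 94.267 dB SPL.
Then apply −20·log₁₀(16/3.7) = -12.718 dB → 81.55 dB SPL.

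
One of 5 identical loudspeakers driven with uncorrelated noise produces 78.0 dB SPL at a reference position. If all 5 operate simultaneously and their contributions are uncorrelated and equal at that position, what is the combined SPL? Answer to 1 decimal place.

85.0 dB SPL

5 equal incoherent sources raise the level by 10·log₁₀(5) = 6.99 dB.
L_total = 78.0 + 6.99 = 85.0 dB SPL.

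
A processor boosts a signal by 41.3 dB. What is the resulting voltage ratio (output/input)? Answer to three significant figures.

116

Voltage ratio = 10^(dB/20).
10^(41.3/20) = 10^(2.065) = 116.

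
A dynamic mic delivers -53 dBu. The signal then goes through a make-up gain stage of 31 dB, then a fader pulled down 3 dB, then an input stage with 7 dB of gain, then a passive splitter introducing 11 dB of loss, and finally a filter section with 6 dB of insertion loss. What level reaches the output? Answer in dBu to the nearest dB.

Cascaded gains and losses add directly in dB.
-53 + 31 − 3 + 7 − 11 − 6 = -35 dBu.

-35 dBu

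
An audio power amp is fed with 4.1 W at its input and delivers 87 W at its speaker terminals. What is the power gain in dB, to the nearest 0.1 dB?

Power is a power quantity, so gain = 10·log₁₀(P_out/P_in).
10·log₁₀(87/4.1) = 10·log₁₀(21.22) = 13.3 dB.

13.3 dB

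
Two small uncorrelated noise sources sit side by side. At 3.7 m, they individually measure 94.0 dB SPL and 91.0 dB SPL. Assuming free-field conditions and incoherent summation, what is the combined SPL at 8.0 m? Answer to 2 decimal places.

Combined at 3.7 m: 10·log₁₀(10^(94.0/10)+10^(91.0/10)) = 95.764 dB SPL.
Then apply −20·log₁₀(8.0/3.7) = -6.698 dB → 89.07 dB SPL.

89.07 dB SPL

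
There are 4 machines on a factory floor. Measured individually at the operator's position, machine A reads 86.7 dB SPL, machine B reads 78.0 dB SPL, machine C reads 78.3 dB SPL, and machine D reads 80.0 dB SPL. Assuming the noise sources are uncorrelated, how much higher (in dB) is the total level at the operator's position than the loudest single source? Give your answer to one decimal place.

Incoherent sources sum as intensities:
L_total = 10·log₁₀(10^(86.7/10) + 10^(78.0/10) + 10^(78.3/10) + 10^(80.0/10)) = 88.44 dB SPL.
Excess over the loudest (86.7 dB): 88.44 − 86.7 = 1.7 dB.

1.7 dB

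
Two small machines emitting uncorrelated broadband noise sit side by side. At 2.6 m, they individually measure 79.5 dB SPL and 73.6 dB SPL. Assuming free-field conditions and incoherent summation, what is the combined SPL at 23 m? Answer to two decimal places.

61.56 dB SPL

Combined at 2.6 m: 10·log₁₀(10^(79.5/10)+10^(73.6/10)) = 80.493 dB SPL.
Then apply −20·log₁₀(23/2.6) = -18.935 dB → 61.56 dB SPL.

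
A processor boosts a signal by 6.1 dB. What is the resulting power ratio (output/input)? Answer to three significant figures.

Power ratio = 10^(dB/10).
10^(6.1/10) = 10^(0.6100) = 4.07.

4.07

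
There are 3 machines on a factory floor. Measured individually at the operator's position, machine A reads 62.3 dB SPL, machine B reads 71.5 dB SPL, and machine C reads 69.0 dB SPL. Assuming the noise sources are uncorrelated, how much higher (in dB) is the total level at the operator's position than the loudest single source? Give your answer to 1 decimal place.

Incoherent sources sum as intensities:
L_total = 10·log₁₀(10^(62.3/10) + 10^(71.5/10) + 10^(69.0/10)) = 73.76 dB SPL.
Excess over the loudest (71.5 dB): 73.76 − 71.5 = 2.3 dB.

2.3 dB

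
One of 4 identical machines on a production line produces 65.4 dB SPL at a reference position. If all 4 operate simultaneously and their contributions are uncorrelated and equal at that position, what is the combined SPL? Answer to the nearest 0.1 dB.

71.4 dB SPL

4 equal incoherent sources raise the level by 10·log₁₀(4) = 6.02 dB.
L_total = 65.4 + 6.02 = 71.4 dB SPL.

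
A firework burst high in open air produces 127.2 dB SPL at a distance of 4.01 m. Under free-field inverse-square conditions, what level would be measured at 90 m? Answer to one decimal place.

For a point source in a free field, ΔL = −20·log₁₀(d₂/d₁).
ΔL = −20·log₁₀(90/4.01) = -27.02 dB, so L₂ = 127.2 + (-27.02) = 100.2 dB SPL.

100.2 dB SPL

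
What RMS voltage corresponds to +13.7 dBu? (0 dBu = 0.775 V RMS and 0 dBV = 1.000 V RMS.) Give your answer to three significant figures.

3.75 V

V = 0.775 V × 10^(+13.7/20).
= 0.775 × 4.842 = 3.75 V.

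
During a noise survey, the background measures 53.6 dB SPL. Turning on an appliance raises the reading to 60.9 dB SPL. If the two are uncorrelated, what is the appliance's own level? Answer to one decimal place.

Remove the background by subtracting linear intensities:
L_src = 10·log₁₀(10^(60.9/10) − 10^(53.6/10)) = 10·log₁₀(1001000) = 60.0 dB SPL.

60.0 dB SPL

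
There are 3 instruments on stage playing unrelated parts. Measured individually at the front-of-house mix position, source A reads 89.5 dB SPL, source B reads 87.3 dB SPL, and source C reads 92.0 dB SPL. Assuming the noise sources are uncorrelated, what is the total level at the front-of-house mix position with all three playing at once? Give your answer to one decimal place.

Add the sources as powers (linear), then convert back to dB:
L_total = 10·log₁₀(10^(89.5/10) + 10^(87.3/10) + 10^(92.0/10)) = 10·log₁₀(3013000000) = 94.8 dB SPL.

94.8 dB SPL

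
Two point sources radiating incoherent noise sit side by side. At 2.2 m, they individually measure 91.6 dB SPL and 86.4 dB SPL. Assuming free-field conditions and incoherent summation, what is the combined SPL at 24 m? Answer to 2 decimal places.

Combined at 2.2 m: 10·log₁₀(10^(91.6/10)+10^(86.4/10)) = 92.746 dB SPL.
Then apply −20·log₁₀(24/2.2) = -20.756 dB → 71.99 dB SPL.

71.99 dB SPL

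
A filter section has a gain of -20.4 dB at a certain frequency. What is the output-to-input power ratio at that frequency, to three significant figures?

0.00912

Power ratio = 10^(dB/10).
10^(-20.4/10) = 10^(-2.040) = 0.00912.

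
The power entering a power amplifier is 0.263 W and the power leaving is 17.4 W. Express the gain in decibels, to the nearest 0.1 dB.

18.2 dB

Power is a power quantity, so gain = 10·log₁₀(P_out/P_in).
10·log₁₀(17.4/0.263) = 10·log₁₀(66.16) = 18.2 dB.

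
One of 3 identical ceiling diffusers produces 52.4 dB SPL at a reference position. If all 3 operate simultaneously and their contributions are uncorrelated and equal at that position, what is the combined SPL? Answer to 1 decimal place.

57.2 dB SPL

3 equal incoherent sources raise the level by 10·log₁₀(3) = 4.77 dB.
L_total = 52.4 + 4.77 = 57.2 dB SPL.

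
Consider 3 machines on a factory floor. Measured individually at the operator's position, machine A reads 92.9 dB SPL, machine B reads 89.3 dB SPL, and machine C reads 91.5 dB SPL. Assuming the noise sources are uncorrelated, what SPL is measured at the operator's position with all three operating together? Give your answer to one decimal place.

96.2 dB SPL

Incoherent sources sum as intensities:
L_total = 10·log₁₀(10^(92.9/10) + 10^(89.3/10) + 10^(91.5/10)) = 10·log₁₀(4214000000) = 96.2 dB SPL.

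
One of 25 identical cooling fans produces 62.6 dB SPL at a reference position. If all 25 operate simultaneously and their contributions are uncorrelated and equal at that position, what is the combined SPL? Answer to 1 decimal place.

76.6 dB SPL

25 equal incoherent sources raise the level by 10·log₁₀(25) = 13.98 dB.
L_total = 62.6 + 13.98 = 76.6 dB SPL.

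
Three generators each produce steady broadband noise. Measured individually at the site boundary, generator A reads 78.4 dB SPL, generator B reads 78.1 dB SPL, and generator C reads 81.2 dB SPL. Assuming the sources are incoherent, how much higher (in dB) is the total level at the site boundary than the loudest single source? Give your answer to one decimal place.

Uncorrelated sources add in intensity (power), not in dB.
L_total = 10·log₁₀(10^(78.4/10) + 10^(78.1/10) + 10^(81.2/10)) = 84.24 dB SPL.
Excess over the loudest (81.2 dB): 84.24 − 81.2 = 3.0 dB.

3.0 dB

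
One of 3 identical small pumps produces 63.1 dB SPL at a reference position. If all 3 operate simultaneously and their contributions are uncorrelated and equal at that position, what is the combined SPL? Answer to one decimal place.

67.9 dB SPL

3 equal incoherent sources raise the level by 10·log₁₀(3) = 4.77 dB.
L_total = 63.1 + 4.77 = 67.9 dB SPL.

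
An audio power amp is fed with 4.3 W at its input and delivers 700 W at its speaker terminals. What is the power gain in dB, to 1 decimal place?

Power is a power quantity, so gain = 10·log₁₀(P_out/P_in).
10·log₁₀(700/4.3) = 10·log₁₀(162.8) = 22.1 dB.

22.1 dB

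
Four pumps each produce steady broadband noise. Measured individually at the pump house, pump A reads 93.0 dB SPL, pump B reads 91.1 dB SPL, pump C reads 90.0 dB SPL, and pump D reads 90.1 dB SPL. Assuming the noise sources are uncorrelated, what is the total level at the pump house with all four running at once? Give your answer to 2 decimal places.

Uncorrelated sources add in intensity (power), not in dB.
L_total = 10·log₁₀(10^(93.0/10) + 10^(91.1/10) + 10^(90.0/10) + 10^(90.1/10)) = 10·log₁₀(5307000000) = 97.25 dB SPL.

97.25 dB SPL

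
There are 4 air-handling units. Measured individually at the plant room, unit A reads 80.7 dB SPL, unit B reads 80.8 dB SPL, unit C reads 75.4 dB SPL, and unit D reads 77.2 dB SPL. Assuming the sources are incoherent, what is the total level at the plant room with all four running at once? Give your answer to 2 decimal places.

85.12 dB SPL

Incoherent sources sum as intensities:
L_total = 10·log₁₀(10^(80.7/10) + 10^(80.8/10) + 10^(75.4/10) + 10^(77.2/10)) = 10·log₁₀(324900000) = 85.12 dB SPL.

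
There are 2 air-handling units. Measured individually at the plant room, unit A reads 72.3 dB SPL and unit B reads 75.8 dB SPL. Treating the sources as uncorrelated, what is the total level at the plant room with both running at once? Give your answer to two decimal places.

Uncorrelated sources add in intensity (power), not in dB.
L_total = 10·log₁₀(10^(72.3/10) + 10^(75.8/10)) = 10·log₁₀(55000000) = 77.40 dB SPL.

77.40 dB SPL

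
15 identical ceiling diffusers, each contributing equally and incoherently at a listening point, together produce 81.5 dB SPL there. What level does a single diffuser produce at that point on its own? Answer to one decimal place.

69.7 dB SPL

15 equal incoherent sources add 10·log₁₀(15) = 11.76 dB over one source.
L_one = 81.5 − 11.76 = 69.7 dB SPL.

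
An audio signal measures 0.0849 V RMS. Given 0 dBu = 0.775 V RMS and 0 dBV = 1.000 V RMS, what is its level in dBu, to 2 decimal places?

dBu = 20·log₁₀(V / 0.775 V).
20·log₁₀(0.0849/0.775) = -19.21 dBu.

-19.21 dBu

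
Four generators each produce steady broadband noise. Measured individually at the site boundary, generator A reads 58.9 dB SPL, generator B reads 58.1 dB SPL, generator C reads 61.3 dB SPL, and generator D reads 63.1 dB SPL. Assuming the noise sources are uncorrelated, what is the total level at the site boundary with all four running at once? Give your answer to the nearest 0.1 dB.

66.8 dB SPL

Add the sources as powers (linear), then convert back to dB:
L_total = 10·log₁₀(10^(58.9/10) + 10^(58.1/10) + 10^(61.3/10) + 10^(63.1/10)) = 10·log₁₀(4813000) = 66.8 dB SPL.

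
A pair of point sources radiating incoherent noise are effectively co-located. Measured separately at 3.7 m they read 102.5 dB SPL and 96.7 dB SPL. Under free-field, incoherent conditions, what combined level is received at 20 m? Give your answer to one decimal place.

Combined at 3.7 m: 10·log₁₀(10^(102.5/10)+10^(96.7/10)) = 103.51 dB SPL.
Then apply −20·log₁₀(20/3.7) = -14.66 dB → 88.9 dB SPL.

88.9 dB SPL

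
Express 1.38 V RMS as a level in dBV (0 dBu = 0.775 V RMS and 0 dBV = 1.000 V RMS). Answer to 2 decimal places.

+2.80 dBV

dBV = 20·log₁₀(V / 1.000 V).
20·log₁₀(1.38/1.000) = +2.80 dBV.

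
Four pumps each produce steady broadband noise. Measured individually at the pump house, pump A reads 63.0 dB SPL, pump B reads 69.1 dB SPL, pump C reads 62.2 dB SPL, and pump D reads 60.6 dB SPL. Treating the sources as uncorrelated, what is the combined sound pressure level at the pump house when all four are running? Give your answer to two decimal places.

71.12 dB SPL

Uncorrelated sources add in intensity (power), not in dB.
L_total = 10·log₁₀(10^(63.0/10) + 10^(69.1/10) + 10^(62.2/10) + 10^(60.6/10)) = 10·log₁₀(12930000) = 71.12 dB SPL.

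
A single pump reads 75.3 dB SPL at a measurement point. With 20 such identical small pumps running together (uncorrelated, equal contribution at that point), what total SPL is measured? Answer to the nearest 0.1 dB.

88.3 dB SPL

20 equal incoherent sources raise the level by 10·log₁₀(20) = 13.01 dB.
L_total = 75.3 + 13.01 = 88.3 dB SPL.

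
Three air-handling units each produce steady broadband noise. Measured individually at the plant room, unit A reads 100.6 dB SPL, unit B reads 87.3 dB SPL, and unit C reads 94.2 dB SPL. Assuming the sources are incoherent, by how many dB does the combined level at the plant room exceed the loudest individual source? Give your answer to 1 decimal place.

Add the sources as powers (linear), then convert back to dB:
L_total = 10·log₁₀(10^(100.6/10) + 10^(87.3/10) + 10^(94.2/10)) = 101.66 dB SPL.
Excess over the loudest (100.6 dB): 101.66 − 100.6 = 1.1 dB.

1.1 dB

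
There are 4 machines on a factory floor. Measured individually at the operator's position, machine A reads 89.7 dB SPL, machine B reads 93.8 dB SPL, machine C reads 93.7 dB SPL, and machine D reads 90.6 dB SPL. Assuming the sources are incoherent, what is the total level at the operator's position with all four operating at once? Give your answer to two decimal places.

Incoherent sources sum as intensities:
L_total = 10·log₁₀(10^(89.7/10) + 10^(93.8/10) + 10^(93.7/10) + 10^(90.6/10)) = 10·log₁₀(6824000000) = 98.34 dB SPL.

98.34 dB SPL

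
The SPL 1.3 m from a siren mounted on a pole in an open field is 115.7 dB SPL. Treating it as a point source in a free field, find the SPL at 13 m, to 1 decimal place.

95.7 dB SPL

Inverse-square spreading gives ΔL = −20·log₁₀(d₂/d₁).
ΔL = −20·log₁₀(13/1.3) = -20.00 dB, so L₂ = 115.7 + (-20.00) = 95.7 dB SPL.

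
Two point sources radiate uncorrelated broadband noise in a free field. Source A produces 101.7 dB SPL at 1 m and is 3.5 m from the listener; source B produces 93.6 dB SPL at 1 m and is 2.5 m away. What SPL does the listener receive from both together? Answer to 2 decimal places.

At the listener: L_A = 101.7 − 20·log₁₀(3.5) = 90.819 dB; L_B = 93.6 − 20·log₁₀(2.5) = 85.641 dB.
Combined: 10·log₁₀(10^(90.819/10)+10^(85.641/10)) = 91.97 dB SPL.

91.97 dB SPL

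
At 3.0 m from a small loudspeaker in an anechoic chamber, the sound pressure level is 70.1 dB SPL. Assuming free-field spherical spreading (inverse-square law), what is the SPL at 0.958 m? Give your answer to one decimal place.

For a point source in a free field, ΔL = −20·log₁₀(d₂/d₁).
ΔL = −20·log₁₀(0.958/3.0) = 9.92 dB, so L₂ = 70.1 + (9.92) = 80.0 dB SPL.

80.0 dB SPL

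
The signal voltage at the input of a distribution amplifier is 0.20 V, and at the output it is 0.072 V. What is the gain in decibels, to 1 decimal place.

-8.9 dB

Voltage ratio → dB uses the 20·log₁₀ form:
20·log₁₀(0.072/0.20) = 20·log₁₀(0.3600) = -8.9 dB.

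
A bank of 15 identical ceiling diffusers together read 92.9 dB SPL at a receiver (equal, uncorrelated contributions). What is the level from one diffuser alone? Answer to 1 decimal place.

15 equal incoherent sources add 10·log₁₀(15) = 11.76 dB over one source.
L_one = 92.9 − 11.76 = 81.1 dB SPL.

81.1 dB SPL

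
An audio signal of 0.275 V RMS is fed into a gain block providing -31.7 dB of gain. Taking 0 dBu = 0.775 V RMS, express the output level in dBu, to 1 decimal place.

Input level: 20·log₁₀(0.275/0.775) = -9.00 dBu.
Output: -9.00 − 31.7 = -40.7 dBu.

-40.7 dBu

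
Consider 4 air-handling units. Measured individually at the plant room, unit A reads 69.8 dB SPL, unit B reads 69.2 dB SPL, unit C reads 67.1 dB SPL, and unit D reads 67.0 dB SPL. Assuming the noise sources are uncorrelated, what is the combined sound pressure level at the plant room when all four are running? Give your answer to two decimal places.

Uncorrelated sources add in intensity (power), not in dB.
L_total = 10·log₁₀(10^(69.8/10) + 10^(69.2/10) + 10^(67.1/10) + 10^(67.0/10)) = 10·log₁₀(28010000) = 74.47 dB SPL.

74.47 dB SPL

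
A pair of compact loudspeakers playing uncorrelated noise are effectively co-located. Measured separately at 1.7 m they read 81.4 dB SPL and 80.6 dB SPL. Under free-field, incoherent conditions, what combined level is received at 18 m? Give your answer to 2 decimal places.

Combined at 1.7 m: 10·log₁₀(10^(81.4/10)+10^(80.6/10)) = 84.029 dB SPL.
Then apply −20·log₁₀(18/1.7) = -20.496 dB → 63.53 dB SPL.

63.53 dB SPL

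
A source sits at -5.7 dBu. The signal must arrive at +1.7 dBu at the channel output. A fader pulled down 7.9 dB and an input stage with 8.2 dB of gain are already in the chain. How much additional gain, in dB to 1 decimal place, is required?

7.1 dB

The required make-up gain is the shortfall in the dB sum.
G = +1.7 − (-5.7) + 7.9 − 8.2 = 7.1 dB.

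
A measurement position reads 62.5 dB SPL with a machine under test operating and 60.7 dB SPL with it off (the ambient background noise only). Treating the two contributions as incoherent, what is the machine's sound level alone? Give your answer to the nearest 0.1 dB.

57.8 dB SPL

Background correction is a power subtraction:
L_src = 10·log₁₀(10^(62.5/10) − 10^(60.7/10)) = 10·log₁₀(603400) = 57.8 dB SPL.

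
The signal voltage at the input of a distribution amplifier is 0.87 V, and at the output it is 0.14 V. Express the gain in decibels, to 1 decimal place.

-15.9 dB

For a voltage ratio, dB = 20·log₁₀(V₂/V₁).
20·log₁₀(0.14/0.87) = 20·log₁₀(0.1609) = -15.9 dB.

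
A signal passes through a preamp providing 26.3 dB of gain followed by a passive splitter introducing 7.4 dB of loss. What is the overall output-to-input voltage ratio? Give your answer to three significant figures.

Net gain = 26.3 + (−7.4) = 18.9 dB.
Voltage ratio = 10^(18.9/20) = 8.81.

8.81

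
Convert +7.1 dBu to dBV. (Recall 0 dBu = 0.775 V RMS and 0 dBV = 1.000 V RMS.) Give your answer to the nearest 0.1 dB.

The offset between the scales is 20·log₁₀(0.775/1.000) = −2.214 dB.
So dBV = +7.1 − 2.214 = +4.9 dBV.

+4.9 dBV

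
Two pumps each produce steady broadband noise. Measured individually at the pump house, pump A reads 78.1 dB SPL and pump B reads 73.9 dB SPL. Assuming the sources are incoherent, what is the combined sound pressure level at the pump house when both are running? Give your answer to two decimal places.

79.50 dB SPL

Add the sources as powers (linear), then convert back to dB:
L_total = 10·log₁₀(10^(78.1/10) + 10^(73.9/10)) = 10·log₁₀(89110000) = 79.50 dB SPL.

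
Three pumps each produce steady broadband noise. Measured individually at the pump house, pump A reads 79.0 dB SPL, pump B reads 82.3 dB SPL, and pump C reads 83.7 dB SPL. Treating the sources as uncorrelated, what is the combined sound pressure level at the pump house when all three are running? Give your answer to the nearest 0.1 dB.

86.8 dB SPL

Uncorrelated sources add in intensity (power), not in dB.
L_total = 10·log₁₀(10^(79.0/10) + 10^(82.3/10) + 10^(83.7/10)) = 10·log₁₀(483700000) = 86.8 dB SPL.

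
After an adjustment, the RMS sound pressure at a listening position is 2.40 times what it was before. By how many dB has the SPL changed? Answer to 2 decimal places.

7.60 dB

SPL change from a pressure ratio uses the 20·log₁₀ form:
20·log₁₀(2.40) = 7.60 dB.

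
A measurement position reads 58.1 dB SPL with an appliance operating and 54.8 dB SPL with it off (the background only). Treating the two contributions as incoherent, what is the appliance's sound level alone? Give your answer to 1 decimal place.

Background correction is a power subtraction:
L_src = 10·log₁₀(10^(58.1/10) − 10^(54.8/10)) = 10·log₁₀(343700) = 55.4 dB SPL.

55.4 dB SPL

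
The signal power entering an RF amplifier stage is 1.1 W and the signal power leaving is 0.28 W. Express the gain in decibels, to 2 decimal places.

-5.94 dB

Power ratio → dB uses the 10·log₁₀ form:
10·log₁₀(0.28/1.1) = 10·log₁₀(0.2545) = -5.94 dB.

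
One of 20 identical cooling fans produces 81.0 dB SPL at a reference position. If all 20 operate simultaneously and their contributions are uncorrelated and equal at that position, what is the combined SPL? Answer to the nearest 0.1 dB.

94.0 dB SPL

20 equal incoherent sources raise the level by 10·log₁₀(20) = 13.01 dB.
L_total = 81.0 + 13.01 = 94.0 dB SPL.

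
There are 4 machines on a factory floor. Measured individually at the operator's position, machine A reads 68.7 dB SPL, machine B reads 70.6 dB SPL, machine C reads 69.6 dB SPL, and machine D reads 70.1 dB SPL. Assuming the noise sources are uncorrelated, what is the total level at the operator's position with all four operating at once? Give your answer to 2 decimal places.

75.83 dB SPL

Incoherent sources sum as intensities:
L_total = 10·log₁₀(10^(68.7/10) + 10^(70.6/10) + 10^(69.6/10) + 10^(70.1/10)) = 10·log₁₀(38250000) = 75.83 dB SPL.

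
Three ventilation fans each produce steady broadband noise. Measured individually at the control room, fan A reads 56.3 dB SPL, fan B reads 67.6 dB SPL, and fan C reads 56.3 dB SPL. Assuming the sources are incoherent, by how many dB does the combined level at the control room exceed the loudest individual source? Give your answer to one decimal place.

Uncorrelated sources add in intensity (power), not in dB.
L_total = 10·log₁₀(10^(56.3/10) + 10^(67.6/10) + 10^(56.3/10)) = 68.20 dB SPL.
Excess over the loudest (67.6 dB): 68.20 − 67.6 = 0.6 dB.

0.6 dB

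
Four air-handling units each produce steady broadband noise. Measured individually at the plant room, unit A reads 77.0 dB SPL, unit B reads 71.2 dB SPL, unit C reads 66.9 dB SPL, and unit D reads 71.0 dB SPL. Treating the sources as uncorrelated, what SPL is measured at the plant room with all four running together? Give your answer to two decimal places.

79.07 dB SPL

Uncorrelated sources add in intensity (power), not in dB.
L_total = 10·log₁₀(10^(77.0/10) + 10^(71.2/10) + 10^(66.9/10) + 10^(71.0/10)) = 10·log₁₀(80790000) = 79.07 dB SPL.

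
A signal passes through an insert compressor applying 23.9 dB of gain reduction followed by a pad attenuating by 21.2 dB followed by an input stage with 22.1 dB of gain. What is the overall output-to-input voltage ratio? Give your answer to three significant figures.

Net gain = (−23.9) + (−21.2) + 22.1 = -23.0 dB.
Voltage ratio = 10^(-23.0/20) = 0.0708.

0.0708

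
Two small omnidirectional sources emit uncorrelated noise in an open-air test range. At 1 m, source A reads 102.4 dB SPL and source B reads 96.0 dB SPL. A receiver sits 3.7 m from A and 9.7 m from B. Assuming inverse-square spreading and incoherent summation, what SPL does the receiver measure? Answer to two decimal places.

91.18 dB SPL

At the listener: L_A = 102.4 − 20·log₁₀(3.7) = 91.036 dB; L_B = 96.0 − 20·log₁₀(9.7) = 76.265 dB.
Combined: 10·log₁₀(10^(91.036/10)+10^(76.265/10)) = 91.18 dB SPL.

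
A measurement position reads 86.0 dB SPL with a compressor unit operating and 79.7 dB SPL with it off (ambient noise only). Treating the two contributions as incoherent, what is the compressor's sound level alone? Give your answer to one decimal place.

84.8 dB SPL

Remove the background by subtracting linear intensities:
L_src = 10·log₁₀(10^(86.0/10) − 10^(79.7/10)) = 10·log₁₀(304800000) = 84.8 dB SPL.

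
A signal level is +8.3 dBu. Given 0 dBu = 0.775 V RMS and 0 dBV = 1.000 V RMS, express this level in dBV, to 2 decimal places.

+6.09 dBV

The offset between the scales is 20·log₁₀(0.775/1.000) = −2.214 dB.
So dBV = +8.3 − 2.214 = +6.09 dBV.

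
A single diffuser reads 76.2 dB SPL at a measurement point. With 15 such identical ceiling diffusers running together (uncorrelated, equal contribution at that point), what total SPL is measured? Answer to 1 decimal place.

15 equal incoherent sources raise the level by 10·log₁₀(15) = 11.76 dB.
L_total = 76.2 + 11.76 = 88.0 dB SPL.

88.0 dB SPL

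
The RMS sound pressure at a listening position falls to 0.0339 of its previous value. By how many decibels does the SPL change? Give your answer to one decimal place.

-29.4 dB

Sound pressure is an amplitude quantity: ΔL = 20·log₁₀(p₂/p₁).
20·log₁₀(0.0339) = -29.4 dB.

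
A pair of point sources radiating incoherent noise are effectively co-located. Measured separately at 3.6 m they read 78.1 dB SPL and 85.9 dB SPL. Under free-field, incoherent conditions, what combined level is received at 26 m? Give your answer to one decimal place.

69.4 dB SPL

Combined at 3.6 m: 10·log₁₀(10^(78.1/10)+10^(85.9/10)) = 86.57 dB SPL.
Then apply −20·log₁₀(26/3.6) = -17.17 dB → 69.4 dB SPL.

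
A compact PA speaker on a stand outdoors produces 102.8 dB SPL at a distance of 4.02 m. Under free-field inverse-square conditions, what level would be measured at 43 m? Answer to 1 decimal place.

Free-field point source: level drops by 20·log₁₀ of the distance ratio.
ΔL = −20·log₁₀(43/4.02) = -20.58 dB, so L₂ = 102.8 + (-20.58) = 82.2 dB SPL.

82.2 dB SPL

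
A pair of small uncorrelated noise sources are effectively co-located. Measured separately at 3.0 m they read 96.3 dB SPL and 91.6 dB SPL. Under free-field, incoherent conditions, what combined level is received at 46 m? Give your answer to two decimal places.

Combined at 3.0 m: 10·log₁₀(10^(96.3/10)+10^(91.6/10)) = 97.567 dB SPL.
Then apply −20·log₁₀(46/3.0) = -23.713 dB → 73.85 dB SPL.

73.85 dB SPL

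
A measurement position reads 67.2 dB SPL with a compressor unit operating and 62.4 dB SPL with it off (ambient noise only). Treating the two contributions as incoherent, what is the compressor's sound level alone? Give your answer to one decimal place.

65.5 dB SPL

Remove the background by subtracting linear intensities:
L_src = 10·log₁₀(10^(67.2/10) − 10^(62.4/10)) = 10·log₁₀(3510000) = 65.5 dB SPL.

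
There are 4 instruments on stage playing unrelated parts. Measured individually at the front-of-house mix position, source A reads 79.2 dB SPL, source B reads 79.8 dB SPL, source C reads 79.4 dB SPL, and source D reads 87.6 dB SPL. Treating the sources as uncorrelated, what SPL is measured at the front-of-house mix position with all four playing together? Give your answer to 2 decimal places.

89.25 dB SPL

Add the sources as powers (linear), then convert back to dB:
L_total = 10·log₁₀(10^(79.2/10) + 10^(79.8/10) + 10^(79.4/10) + 10^(87.6/10)) = 10·log₁₀(841200000) = 89.25 dB SPL.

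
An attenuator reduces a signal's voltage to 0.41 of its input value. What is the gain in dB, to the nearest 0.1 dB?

-7.7 dB

Voltage ratio → dB uses the 20·log₁₀ form:
20·log₁₀(0.41) = -7.7 dB.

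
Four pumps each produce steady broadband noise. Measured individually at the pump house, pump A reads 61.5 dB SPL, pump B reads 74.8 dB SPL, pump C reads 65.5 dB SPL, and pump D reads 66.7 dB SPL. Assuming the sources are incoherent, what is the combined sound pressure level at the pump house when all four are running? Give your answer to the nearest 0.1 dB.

76.0 dB SPL

Incoherent sources sum as intensities:
L_total = 10·log₁₀(10^(61.5/10) + 10^(74.8/10) + 10^(65.5/10) + 10^(66.7/10)) = 10·log₁₀(39840000) = 76.0 dB SPL.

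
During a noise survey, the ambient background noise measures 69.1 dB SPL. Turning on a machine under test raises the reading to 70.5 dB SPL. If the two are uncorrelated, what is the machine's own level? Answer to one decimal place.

Background correction is a power subtraction:
L_src = 10·log₁₀(10^(70.5/10) − 10^(69.1/10)) = 10·log₁₀(3092000) = 64.9 dB SPL.

64.9 dB SPL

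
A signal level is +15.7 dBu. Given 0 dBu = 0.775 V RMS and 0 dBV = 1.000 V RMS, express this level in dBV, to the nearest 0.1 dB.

The offset between the scales is 20·log₁₀(0.775/1.000) = −2.214 dB.
So dBV = +15.7 − 2.214 = +13.5 dBV.

+13.5 dBV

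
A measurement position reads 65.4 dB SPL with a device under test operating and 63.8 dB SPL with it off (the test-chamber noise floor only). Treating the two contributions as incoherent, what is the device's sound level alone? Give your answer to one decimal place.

Subtract intensities: L_src = 10·log₁₀(10^(L_total/10) − 10^(L_bg/10)).
L_src = 10·log₁₀(10^(65.4/10) − 10^(63.8/10)) = 10·log₁₀(1069000) = 60.3 dB SPL.

60.3 dB SPL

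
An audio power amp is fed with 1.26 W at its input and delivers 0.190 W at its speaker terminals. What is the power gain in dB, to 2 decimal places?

For a power ratio, dB = 10·log₁₀(P₂/P₁).
10·log₁₀(0.190/1.26) = 10·log₁₀(0.1508) = -8.22 dB.

-8.22 dB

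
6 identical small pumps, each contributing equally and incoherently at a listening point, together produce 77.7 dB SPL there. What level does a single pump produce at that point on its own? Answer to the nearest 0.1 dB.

69.9 dB SPL

6 equal incoherent sources add 10·log₁₀(6) = 7.78 dB over one source.
L_one = 77.7 − 7.78 = 69.9 dB SPL.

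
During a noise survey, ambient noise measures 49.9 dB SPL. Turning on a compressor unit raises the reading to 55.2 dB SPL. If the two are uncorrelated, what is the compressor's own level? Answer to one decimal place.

Background correction is a power subtraction:
L_src = 10·log₁₀(10^(55.2/10) − 10^(49.9/10)) = 10·log₁₀(233400) = 53.7 dB SPL.

53.7 dB SPL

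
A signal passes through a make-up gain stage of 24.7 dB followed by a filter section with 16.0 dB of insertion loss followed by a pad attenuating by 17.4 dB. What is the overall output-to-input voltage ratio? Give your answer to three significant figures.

0.367

Net gain = 24.7 + (−16.0) + (−17.4) = -8.7 dB.
Voltage ratio = 10^(-8.7/20) = 0.367.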